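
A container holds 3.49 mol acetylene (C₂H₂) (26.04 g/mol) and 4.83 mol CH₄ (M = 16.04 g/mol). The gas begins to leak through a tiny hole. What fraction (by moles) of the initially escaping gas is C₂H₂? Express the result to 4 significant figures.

0.3619

The effusion rate of species i is ∝ p_i/√M_i ∝ n_i/√M_i.
Mole fraction of C₂H₂ in the effusate = (n_C₂H₂/√M_C₂H₂) / (n_C₂H₂/√M_C₂H₂ + n_CH₄/√M_CH₄)
= (3.49/√26.04) / (3.49/√26.04 + 4.83/√16.04) = 0.6839/(0.6839 + 1.206) = 0.3619.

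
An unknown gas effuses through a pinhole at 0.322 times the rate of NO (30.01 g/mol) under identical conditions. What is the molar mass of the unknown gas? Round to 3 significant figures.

Graham's law gives rate_X/rate_NO = √(M_NO/M_X).
0.322 = √(30.01/M_X)
M_X = 30.01 / 0.322² = 30.01 / 0.1037 = 289 g/mol

289 g/mol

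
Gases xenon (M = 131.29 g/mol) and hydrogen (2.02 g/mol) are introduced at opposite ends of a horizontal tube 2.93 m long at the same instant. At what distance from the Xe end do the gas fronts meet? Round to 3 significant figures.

In equal time, each gas travels a distance ∝ its rate ∝ 1/√M, so d_Xe/d_H₂ = √(M_H₂/M_Xe) = √(2.02/131.29) = 0.1240.
With d_Xe + d_H₂ = 2.93 m, d_H₂ = 2.93/(1 + 0.1240) = 2.607 m.
d_Xe = 2.93 − 2.607 = 0.323 m.

0.323 m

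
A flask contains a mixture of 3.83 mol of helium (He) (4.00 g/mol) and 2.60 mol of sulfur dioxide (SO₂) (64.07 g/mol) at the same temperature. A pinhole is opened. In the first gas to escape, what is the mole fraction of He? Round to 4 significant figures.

Each component's effusion rate ∝ (its partial pressure)·(1/√M) ∝ n_i/√M_i.
So x_He in the escaping gas = (n_He/√M_He) / Σ(n_i/√M_i)
= (3.83/√4.00) / (3.83/√4.00 + 2.60/√64.07) = 1.915/(1.915 + 0.3248) = 0.8550.

0.8550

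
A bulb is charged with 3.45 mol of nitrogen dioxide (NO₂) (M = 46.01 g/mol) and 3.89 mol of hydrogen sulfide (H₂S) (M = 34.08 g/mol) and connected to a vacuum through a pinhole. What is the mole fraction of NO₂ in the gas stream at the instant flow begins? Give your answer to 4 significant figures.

0.4329

The effusion rate of species i is ∝ p_i/√M_i ∝ n_i/√M_i.
So x_NO₂ in the escaping gas = (n_NO₂/√M_NO₂) / Σ(n_i/√M_i)
= (3.45/√46.01) / (3.45/√46.01 + 3.89/√34.08) = 0.5086/(0.5086 + 0.6663) = 0.4329.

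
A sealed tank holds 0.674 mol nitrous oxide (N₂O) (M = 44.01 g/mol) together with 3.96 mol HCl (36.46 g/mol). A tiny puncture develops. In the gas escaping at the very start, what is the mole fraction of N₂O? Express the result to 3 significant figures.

Each component's effusion rate ∝ (its partial pressure)·(1/√M) ∝ n_i/√M_i.
x_N₂O(eff) = (n_N₂O/√M_N₂O) / (n_N₂O/√M_N₂O + n_HCl/√M_HCl)
= (0.674/√44.01) / (0.674/√44.01 + 3.96/√36.46) = 0.1016/(0.1016 + 0.6558) = 0.134.

0.134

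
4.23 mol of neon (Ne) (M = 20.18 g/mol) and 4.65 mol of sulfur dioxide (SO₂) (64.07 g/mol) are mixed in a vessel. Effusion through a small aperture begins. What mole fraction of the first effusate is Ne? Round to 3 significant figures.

Each component's effusion rate ∝ (its partial pressure)·(1/√M) ∝ n_i/√M_i.
Mole fraction of Ne in the effusate = (n_Ne/√M_Ne) / (n_Ne/√M_Ne + n_SO₂/√M_SO₂)
= (4.23/√20.18) / (4.23/√20.18 + 4.65/√64.07) = 0.9416/(0.9416 + 0.5809) = 0.618.

0.618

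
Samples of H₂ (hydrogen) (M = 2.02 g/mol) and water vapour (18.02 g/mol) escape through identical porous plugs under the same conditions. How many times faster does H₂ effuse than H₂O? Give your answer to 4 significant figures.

Graham's law gives rate_H₂/rate_H₂O = √(M_H₂O/M_H₂) = √(18.02/2.02) = √8.921 = 2.987.

2.987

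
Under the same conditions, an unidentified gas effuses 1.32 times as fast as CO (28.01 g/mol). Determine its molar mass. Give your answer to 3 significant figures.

Graham's law gives rate_X/rate_CO = √(M_CO/M_X).
1.32 = √(28.01/M_X)
M_X = 28.01 / 1.32² = 28.01 / 1.742 = 16.1 g/mol

16.1 g/mol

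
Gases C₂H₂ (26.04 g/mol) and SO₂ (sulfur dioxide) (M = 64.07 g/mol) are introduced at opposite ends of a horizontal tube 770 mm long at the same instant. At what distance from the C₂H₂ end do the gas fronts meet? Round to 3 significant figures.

470 mm

In equal time, each gas travels a distance ∝ its rate ∝ 1/√M, so d_C₂H₂/d_SO₂ = √(M_SO₂/M_C₂H₂) = √(64.07/26.04) = 1.569.
With d_C₂H₂ + d_SO₂ = 770 mm, d_SO₂ = 770/(1 + 1.569) = 299.8 mm.
d_C₂H₂ = 770 − 299.8 = 470 mm.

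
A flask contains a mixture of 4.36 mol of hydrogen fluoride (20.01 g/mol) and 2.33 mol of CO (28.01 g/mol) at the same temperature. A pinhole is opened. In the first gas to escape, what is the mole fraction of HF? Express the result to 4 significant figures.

0.6889

The effusion rate of species i is ∝ p_i/√M_i ∝ n_i/√M_i.
So x_HF in the escaping gas = (n_HF/√M_HF) / Σ(n_i/√M_i)
= (4.36/√20.01) / (4.36/√20.01 + 2.33/√28.01) = 0.9747/(0.9747 + 0.4403) = 0.6889.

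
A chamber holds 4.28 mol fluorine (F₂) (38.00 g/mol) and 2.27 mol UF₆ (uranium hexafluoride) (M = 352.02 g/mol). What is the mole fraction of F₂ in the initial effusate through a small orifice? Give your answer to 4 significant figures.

Each component's effusion rate ∝ (its partial pressure)·(1/√M) ∝ n_i/√M_i.
Mole fraction of F₂ in the effusate = (n_F₂/√M_F₂) / (n_F₂/√M_F₂ + n_UF₆/√M_UF₆)
= (4.28/√38.00) / (4.28/√38.00 + 2.27/√352.02) = 0.6943/(0.6943 + 0.1210) = 0.8516.

0.8516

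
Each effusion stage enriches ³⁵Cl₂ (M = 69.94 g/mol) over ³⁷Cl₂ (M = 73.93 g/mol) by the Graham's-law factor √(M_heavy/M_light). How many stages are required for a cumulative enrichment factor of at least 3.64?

47

With α = √(73.93/69.94) per stage, ln α = ½ ln(1.05705) = 0.02774.
Need α^N ≥ 3.64 ⇒ N ≥ ln(3.64) / ln α = 1.292 / 0.02774 = 46.57.
Minimum whole number of stages: N = 47.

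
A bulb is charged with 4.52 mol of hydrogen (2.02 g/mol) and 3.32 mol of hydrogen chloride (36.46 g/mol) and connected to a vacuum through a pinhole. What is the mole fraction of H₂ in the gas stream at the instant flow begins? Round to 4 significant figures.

Rate_i ∝ x_i/√M_i (Graham's law weighted by mole fraction), so the effusate composition follows n_i/√M_i.
So x_H₂ in the escaping gas = (n_H₂/√M_H₂) / Σ(n_i/√M_i)
= (4.52/√2.02) / (4.52/√2.02 + 3.32/√36.46) = 3.180/(3.180 + 0.5498) = 0.8526.

0.8526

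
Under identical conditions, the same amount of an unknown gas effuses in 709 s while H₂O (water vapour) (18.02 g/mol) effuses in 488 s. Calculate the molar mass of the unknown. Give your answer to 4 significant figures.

38.04 g/mol

From Graham's law, t_X/t_H₂O = √(M_X/M_H₂O).
709/488 = 1.453 = √(M_X/18.02)
M_X = 18.02 × 1.453² = 18.02 × 2.111 = 38.04 g/mol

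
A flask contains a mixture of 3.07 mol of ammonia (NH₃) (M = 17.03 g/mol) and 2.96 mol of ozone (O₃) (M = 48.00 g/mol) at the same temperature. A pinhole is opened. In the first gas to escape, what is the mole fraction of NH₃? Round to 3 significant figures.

0.635

Rate_i ∝ x_i/√M_i (Graham's law weighted by mole fraction), so the effusate composition follows n_i/√M_i.
Mole fraction of NH₃ in the effusate = (n_NH₃/√M_NH₃) / (n_NH₃/√M_NH₃ + n_O₃/√M_O₃)
= (3.07/√17.03) / (3.07/√17.03 + 2.96/√48.00) = 0.7439/(0.7439 + 0.4272) = 0.635.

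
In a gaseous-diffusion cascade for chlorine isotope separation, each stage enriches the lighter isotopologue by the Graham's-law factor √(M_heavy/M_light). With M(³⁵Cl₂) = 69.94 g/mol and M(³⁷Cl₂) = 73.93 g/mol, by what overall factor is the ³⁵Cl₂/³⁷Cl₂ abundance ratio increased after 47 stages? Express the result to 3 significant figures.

The single-stage factor is √(M_heavy/M_light), so 47 stages give [√(73.93/69.94)]^47 = (73.93/69.94)^(47/2).
= 1.05705^(47/2) = 3.68.

3.68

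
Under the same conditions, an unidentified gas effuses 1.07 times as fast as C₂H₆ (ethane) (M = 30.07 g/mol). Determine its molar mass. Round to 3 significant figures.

26.3 g/mol

Graham's law gives rate_X/rate_C₂H₆ = √(M_C₂H₆/M_X).
1.07 = √(30.07/M_X)
M_X = 30.07 / 1.07² = 30.07 / 1.145 = 26.3 g/mol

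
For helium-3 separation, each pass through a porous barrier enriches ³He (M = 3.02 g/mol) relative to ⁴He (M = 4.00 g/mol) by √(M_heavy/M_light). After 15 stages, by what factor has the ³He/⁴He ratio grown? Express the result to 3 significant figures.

8.23

After 15 stages the ratio has grown by (√(4.00/3.02))^15 = (4.00/3.02)^(15/2).
= 1.32450^(15/2) = 8.23.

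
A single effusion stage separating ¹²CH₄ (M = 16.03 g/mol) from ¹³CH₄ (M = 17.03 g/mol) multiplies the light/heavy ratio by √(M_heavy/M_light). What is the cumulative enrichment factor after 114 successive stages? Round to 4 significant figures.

Each stage multiplies the ratio by α = √(17.03/16.03), so after 114 stages the overall factor is α^114 = (17.03/16.03)^(114/2).
= 1.06238^57 = 31.48.

31.48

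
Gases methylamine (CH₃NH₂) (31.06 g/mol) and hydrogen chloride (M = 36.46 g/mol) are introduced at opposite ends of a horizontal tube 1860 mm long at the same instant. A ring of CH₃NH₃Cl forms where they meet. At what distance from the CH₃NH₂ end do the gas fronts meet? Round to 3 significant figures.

Graham's law gives d_CH₃NH₂/d_HCl = rate_CH₃NH₂/rate_HCl = √(M_HCl/M_CH₃NH₂) = √(36.46/31.06) = 1.083.
With d_CH₃NH₂ + d_HCl = 1860 mm, d_HCl = 1860/(1 + 1.083) = 892.8 mm.
d_CH₃NH₂ = 1860 − 892.8 = 967 mm.

967 mm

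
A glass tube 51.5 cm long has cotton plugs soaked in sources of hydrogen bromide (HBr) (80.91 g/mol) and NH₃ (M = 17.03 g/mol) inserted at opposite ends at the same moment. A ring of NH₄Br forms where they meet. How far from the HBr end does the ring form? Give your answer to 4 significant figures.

The fronts meet when d_HBr + d_NH₃ = L with d_HBr/d_NH₃ = √(M_NH₃/M_HBr) (Graham's law). Here √(M_NH₃/M_HBr) = √(17.03/80.91) = 0.4588.
With d_HBr + d_NH₃ = 51.5 cm, d_NH₃ = 51.5/(1 + 0.4588) = 35.30 cm.
d_HBr = 51.5 − 35.30 = 16.20 cm.

16.20 cm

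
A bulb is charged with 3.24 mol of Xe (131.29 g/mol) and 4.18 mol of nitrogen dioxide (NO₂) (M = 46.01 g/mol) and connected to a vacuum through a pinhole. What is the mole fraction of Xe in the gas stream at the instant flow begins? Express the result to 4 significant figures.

0.3145

Each component's effusion rate ∝ (its partial pressure)·(1/√M) ∝ n_i/√M_i.
Mole fraction of Xe in the effusate = (n_Xe/√M_Xe) / (n_Xe/√M_Xe + n_NO₂/√M_NO₂)
= (3.24/√131.29) / (3.24/√131.29 + 4.18/√46.01) = 0.2828/(0.2828 + 0.6162) = 0.3145.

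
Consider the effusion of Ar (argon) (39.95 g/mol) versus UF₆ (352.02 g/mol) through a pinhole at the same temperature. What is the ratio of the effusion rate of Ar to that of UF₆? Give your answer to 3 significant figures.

2.97

From Graham's law, rate_Ar/rate_UF₆ = √(M_UF₆/M_Ar) = √(352.02/39.95) = √8.812 = 2.97.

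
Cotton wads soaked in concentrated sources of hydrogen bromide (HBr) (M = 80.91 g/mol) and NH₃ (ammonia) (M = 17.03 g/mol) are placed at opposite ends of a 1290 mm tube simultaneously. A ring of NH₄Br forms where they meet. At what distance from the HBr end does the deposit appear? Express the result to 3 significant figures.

406 mm

The fronts meet when d_HBr + d_NH₃ = L with d_HBr/d_NH₃ = √(M_NH₃/M_HBr) (Graham's law). Here √(M_NH₃/M_HBr) = √(17.03/80.91) = 0.4588.
With d_HBr + d_NH₃ = 1290 mm, d_NH₃ = 1290/(1 + 0.4588) = 884.3 mm.
d_HBr = 1290 − 884.3 = 406 mm.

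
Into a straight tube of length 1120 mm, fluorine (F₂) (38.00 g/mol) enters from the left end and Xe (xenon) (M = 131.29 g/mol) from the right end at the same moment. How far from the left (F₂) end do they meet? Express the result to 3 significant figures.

Distances travelled in equal time are proportional to diffusion rates, so d_F₂/d_Xe = √(M_Xe/M_F₂) = √(131.29/38.00) = 1.859.
With d_F₂ + d_Xe = 1120 mm, d_Xe = 1120/(1 + 1.859) = 391.8 mm.
d_F₂ = 1120 − 391.8 = 728 mm.

728 mm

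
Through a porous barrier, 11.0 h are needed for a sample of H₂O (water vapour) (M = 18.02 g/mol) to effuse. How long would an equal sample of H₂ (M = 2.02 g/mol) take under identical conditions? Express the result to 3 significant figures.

3.68 h

Using Graham's law: t_H₂/t_H₂O = √(M_H₂/M_H₂O) = √(2.02/18.02) = √0.1121 = 0.3348.
So the time for H₂ is 11.0 × 0.3348 = 3.68 h.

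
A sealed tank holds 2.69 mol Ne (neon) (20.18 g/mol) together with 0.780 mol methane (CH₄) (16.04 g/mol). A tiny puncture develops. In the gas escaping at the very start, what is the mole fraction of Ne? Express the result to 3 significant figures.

0.755

Effusion rate of each component ∝ n_i/√M_i (partial pressure × 1/√M).
So x_Ne in the escaping gas = (n_Ne/√M_Ne) / Σ(n_i/√M_i)
= (2.69/√20.18) / (2.69/√20.18 + 0.780/√16.04) = 0.5988/(0.5988 + 0.1948) = 0.755.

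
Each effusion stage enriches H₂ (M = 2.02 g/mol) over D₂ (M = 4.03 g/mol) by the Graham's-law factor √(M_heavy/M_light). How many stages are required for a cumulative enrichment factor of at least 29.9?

10

Single-stage factor α = √(4.03/2.02), so ln α = ½ ln(1.99505) = 0.3453.
Need α^N ≥ 29.9 ⇒ N ≥ ln(29.9) / ln α = 3.398 / 0.3453 = 9.84.
Rounding up, N = 10 stages.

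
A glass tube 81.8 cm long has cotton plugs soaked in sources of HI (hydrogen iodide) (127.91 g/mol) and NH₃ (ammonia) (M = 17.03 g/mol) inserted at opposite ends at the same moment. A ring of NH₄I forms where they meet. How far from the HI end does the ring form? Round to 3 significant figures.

21.9 cm

Distances travelled in equal time are proportional to diffusion rates, so d_HI/d_NH₃ = √(M_NH₃/M_HI) = √(17.03/127.91) = 0.3649.
With d_HI + d_NH₃ = 81.8 cm, d_NH₃ = 81.8/(1 + 0.3649) = 59.93 cm.
d_HI = 81.8 − 59.93 = 21.9 cm.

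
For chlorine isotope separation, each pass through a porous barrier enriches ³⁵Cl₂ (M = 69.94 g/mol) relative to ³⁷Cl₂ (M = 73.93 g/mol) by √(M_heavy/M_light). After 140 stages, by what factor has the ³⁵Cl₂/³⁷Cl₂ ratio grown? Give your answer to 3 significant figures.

After 140 stages the ratio has grown by (√(73.93/69.94))^140 = (73.93/69.94)^(140/2).
= 1.05705^70 = 48.6.

48.6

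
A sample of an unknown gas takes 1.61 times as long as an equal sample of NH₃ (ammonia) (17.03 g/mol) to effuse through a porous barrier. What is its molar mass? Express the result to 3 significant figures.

44.1 g/mol

From Graham's law, t_X/t_NH₃ = √(M_X/M_NH₃).
1.61 = √(M_X/17.03)
M_X = 17.03 × 1.61² = 17.03 × 2.592 = 44.1 g/mol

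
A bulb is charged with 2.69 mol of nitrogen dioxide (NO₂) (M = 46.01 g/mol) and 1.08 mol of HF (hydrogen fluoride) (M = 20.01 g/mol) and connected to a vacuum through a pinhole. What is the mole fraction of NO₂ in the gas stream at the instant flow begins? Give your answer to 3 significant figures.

0.622

The effusion rate of species i is ∝ p_i/√M_i ∝ n_i/√M_i.
x_NO₂(eff) = (n_NO₂/√M_NO₂) / (n_NO₂/√M_NO₂ + n_HF/√M_HF)
= (2.69/√46.01) / (2.69/√46.01 + 1.08/√20.01) = 0.3966/(0.3966 + 0.2414) = 0.622.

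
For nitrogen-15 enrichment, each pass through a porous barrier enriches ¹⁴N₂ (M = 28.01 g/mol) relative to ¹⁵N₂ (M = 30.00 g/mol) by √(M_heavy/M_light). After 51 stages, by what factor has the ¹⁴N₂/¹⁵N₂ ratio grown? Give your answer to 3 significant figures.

After 51 stages the ratio has grown by (√(30.00/28.01))^51 = (30.00/28.01)^(51/2).
= 1.07105^(51/2) = 5.76.

5.76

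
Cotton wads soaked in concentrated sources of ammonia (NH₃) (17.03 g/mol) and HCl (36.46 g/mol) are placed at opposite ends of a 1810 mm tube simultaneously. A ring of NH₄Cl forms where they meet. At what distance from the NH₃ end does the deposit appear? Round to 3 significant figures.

1080 mm

In equal time, each gas travels a distance ∝ its rate ∝ 1/√M, so d_NH₃/d_HCl = √(M_HCl/M_NH₃) = √(36.46/17.03) = 1.463.
With d_NH₃ + d_HCl = 1810 mm, d_HCl = 1810/(1 + 1.463) = 734.8 mm.
d_NH₃ = 1810 − 734.8 = 1080 mm.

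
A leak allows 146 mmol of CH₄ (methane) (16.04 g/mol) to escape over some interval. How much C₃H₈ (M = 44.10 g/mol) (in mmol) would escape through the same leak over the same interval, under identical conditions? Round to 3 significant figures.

Graham's law gives rate_C₃H₈/rate_CH₄ = √(M_CH₄/M_C₃H₈) = √(16.04/44.10) = √0.3637 = 0.6031.
So the amount for C₃H₈ is 146 × 0.6031 = 88.1 mmol.

88.1 mmol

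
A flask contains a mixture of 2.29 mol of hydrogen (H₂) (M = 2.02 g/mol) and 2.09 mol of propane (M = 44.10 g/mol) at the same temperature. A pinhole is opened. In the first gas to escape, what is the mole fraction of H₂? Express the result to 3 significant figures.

0.837

Effusion rate of each component ∝ n_i/√M_i (partial pressure × 1/√M).
So x_H₂ in the escaping gas = (n_H₂/√M_H₂) / Σ(n_i/√M_i)
= (2.29/√2.02) / (2.29/√2.02 + 2.09/√44.10) = 1.611/(1.611 + 0.3147) = 0.837.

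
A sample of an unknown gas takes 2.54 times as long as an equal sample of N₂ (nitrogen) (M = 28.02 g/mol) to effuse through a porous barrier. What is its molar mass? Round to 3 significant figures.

By Graham's law, t_X/t_N₂ = √(M_X/M_N₂).
2.54 = √(M_X/28.02)
M_X = 28.02 × 2.54² = 28.02 × 6.452 = 181 g/mol

181 g/mol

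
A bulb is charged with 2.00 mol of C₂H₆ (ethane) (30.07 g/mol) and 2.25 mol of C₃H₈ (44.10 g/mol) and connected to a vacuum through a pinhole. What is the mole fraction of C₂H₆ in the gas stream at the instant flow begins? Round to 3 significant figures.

Effusion rate of each component ∝ n_i/√M_i (partial pressure × 1/√M).
x_C₂H₆(eff) = (n_C₂H₆/√M_C₂H₆) / (n_C₂H₆/√M_C₂H₆ + n_C₃H₈/√M_C₃H₈)
= (2.00/√30.07) / (2.00/√30.07 + 2.25/√44.10) = 0.3647/(0.3647 + 0.3388) = 0.518.

0.518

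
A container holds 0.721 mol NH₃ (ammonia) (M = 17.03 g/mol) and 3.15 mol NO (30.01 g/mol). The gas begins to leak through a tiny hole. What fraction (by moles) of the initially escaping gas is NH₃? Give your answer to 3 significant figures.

Effusion rate of each component ∝ n_i/√M_i (partial pressure × 1/√M).
Mole fraction of NH₃ in the effusate = (n_NH₃/√M_NH₃) / (n_NH₃/√M_NH₃ + n_NO/√M_NO)
= (0.721/√17.03) / (0.721/√17.03 + 3.15/√30.01) = 0.1747/(0.1747 + 0.5750) = 0.233.

0.233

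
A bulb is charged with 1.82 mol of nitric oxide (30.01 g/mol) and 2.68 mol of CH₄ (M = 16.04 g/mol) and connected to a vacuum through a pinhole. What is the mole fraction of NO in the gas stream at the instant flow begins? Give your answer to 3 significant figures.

0.332

The effusion rate of species i is ∝ p_i/√M_i ∝ n_i/√M_i.
Mole fraction of NO in the effusate = (n_NO/√M_NO) / (n_NO/√M_NO + n_CH₄/√M_CH₄)
= (1.82/√30.01) / (1.82/√30.01 + 2.68/√16.04) = 0.3322/(0.3322 + 0.6692) = 0.332.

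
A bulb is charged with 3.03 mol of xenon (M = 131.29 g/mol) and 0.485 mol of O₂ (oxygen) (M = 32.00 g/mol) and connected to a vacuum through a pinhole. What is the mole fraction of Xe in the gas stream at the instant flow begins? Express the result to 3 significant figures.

Rate_i ∝ x_i/√M_i (Graham's law weighted by mole fraction), so the effusate composition follows n_i/√M_i.
So x_Xe in the escaping gas = (n_Xe/√M_Xe) / Σ(n_i/√M_i)
= (3.03/√131.29) / (3.03/√131.29 + 0.485/√32.00) = 0.2644/(0.2644 + 0.08574) = 0.755.

0.755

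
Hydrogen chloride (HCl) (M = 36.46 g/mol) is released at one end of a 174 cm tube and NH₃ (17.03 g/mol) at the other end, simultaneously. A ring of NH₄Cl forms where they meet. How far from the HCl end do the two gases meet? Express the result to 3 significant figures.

70.6 cm

Distances travelled in equal time are proportional to diffusion rates, so d_HCl/d_NH₃ = √(M_NH₃/M_HCl) = √(17.03/36.46) = 0.6834.
With d_HCl + d_NH₃ = 174 cm, d_NH₃ = 174/(1 + 0.6834) = 103.4 cm.
d_HCl = 174 − 103.4 = 70.6 cm.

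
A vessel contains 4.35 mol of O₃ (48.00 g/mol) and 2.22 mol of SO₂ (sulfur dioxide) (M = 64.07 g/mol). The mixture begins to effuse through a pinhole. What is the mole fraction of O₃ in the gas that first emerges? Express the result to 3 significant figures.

0.694

Each component's effusion rate ∝ (its partial pressure)·(1/√M) ∝ n_i/√M_i.
Mole fraction of O₃ in the effusate = (n_O₃/√M_O₃) / (n_O₃/√M_O₃ + n_SO₂/√M_SO₂)
= (4.35/√48.00) / (4.35/√48.00 + 2.22/√64.07) = 0.6279/(0.6279 + 0.2773) = 0.694.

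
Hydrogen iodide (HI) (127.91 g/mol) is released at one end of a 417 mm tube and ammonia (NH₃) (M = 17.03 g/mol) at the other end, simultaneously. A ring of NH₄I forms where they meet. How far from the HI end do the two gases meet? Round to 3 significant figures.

The fronts meet when d_HI + d_NH₃ = L with d_HI/d_NH₃ = √(M_NH₃/M_HI) (Graham's law). Here √(M_NH₃/M_HI) = √(17.03/127.91) = 0.3649.
With d_HI + d_NH₃ = 417 mm, d_NH₃ = 417/(1 + 0.3649) = 305.5 mm.
d_HI = 417 − 305.5 = 111 mm.

111 mm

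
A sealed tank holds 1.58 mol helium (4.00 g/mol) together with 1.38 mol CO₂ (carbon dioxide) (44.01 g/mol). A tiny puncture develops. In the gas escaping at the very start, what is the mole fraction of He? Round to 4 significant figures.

Effusion rate of each component ∝ n_i/√M_i (partial pressure × 1/√M).
So x_He in the escaping gas = (n_He/√M_He) / Σ(n_i/√M_i)
= (1.58/√4.00) / (1.58/√4.00 + 1.38/√44.01) = 0.7900/(0.7900 + 0.2080) = 0.7916.

0.7916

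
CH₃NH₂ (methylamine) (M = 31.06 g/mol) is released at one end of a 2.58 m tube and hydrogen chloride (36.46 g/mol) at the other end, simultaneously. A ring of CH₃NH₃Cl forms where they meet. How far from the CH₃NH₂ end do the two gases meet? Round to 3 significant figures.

1.34 m

Distances travelled in equal time are proportional to diffusion rates, so d_CH₃NH₂/d_HCl = √(M_HCl/M_CH₃NH₂) = √(36.46/31.06) = 1.083.
With d_CH₃NH₂ + d_HCl = 2.58 m, d_HCl = 2.58/(1 + 1.083) = 1.238 m.
d_CH₃NH₂ = 2.58 − 1.238 = 1.34 m.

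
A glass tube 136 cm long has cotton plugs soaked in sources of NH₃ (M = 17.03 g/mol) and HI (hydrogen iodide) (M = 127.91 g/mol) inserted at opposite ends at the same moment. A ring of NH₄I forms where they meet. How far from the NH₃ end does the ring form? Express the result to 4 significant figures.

99.64 cm

Distances travelled in equal time are proportional to diffusion rates, so d_NH₃/d_HI = √(M_HI/M_NH₃) = √(127.91/17.03) = 2.741.
With d_NH₃ + d_HI = 136 cm, d_HI = 136/(1 + 2.741) = 36.36 cm.
d_NH₃ = 136 − 36.36 = 99.64 cm.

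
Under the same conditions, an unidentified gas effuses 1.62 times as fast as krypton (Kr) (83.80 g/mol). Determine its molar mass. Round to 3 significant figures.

31.9 g/mol

Since effusion rate ∝ 1/√M, rate_X/rate_Kr = √(M_Kr/M_X).
1.62 = √(83.80/M_X)
M_X = 83.80 / 1.62² = 83.80 / 2.624 = 31.9 g/mol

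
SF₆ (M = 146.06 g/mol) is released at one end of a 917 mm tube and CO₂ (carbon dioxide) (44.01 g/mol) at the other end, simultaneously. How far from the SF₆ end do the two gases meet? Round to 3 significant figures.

325 mm

In equal time, each gas travels a distance ∝ its rate ∝ 1/√M, so d_SF₆/d_CO₂ = √(M_CO₂/M_SF₆) = √(44.01/146.06) = 0.5489.
With d_SF₆ + d_CO₂ = 917 mm, d_CO₂ = 917/(1 + 0.5489) = 592.0 mm.
d_SF₆ = 917 − 592.0 = 325 mm.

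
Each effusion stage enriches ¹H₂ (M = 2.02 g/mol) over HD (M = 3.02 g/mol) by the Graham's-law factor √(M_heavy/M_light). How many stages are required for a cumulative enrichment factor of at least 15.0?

Single-stage factor α = √(3.02/2.02), so ln α = ½ ln(1.49505) = 0.2011.
Need α^N ≥ 15.0 ⇒ N ≥ ln(15.0) / ln α = 2.708 / 0.2011 = 13.47.
Minimum whole number of stages: N = 14.

14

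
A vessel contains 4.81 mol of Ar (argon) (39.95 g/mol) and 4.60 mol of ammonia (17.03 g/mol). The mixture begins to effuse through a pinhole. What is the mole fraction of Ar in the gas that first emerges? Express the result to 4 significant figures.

Each component's effusion rate ∝ (its partial pressure)·(1/√M) ∝ n_i/√M_i.
x_Ar(eff) = (n_Ar/√M_Ar) / (n_Ar/√M_Ar + n_NH₃/√M_NH₃)
= (4.81/√39.95) / (4.81/√39.95 + 4.60/√17.03) = 0.7610/(0.7610 + 1.115) = 0.4057.

0.4057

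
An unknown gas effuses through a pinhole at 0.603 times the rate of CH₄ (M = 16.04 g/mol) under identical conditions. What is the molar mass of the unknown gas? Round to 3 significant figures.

Using Graham's law: rate_X/rate_CH₄ = √(M_CH₄/M_X).
0.603 = √(16.04/M_X)
M_X = 16.04 / 0.603² = 16.04 / 0.3636 = 44.1 g/mol

44.1 g/mol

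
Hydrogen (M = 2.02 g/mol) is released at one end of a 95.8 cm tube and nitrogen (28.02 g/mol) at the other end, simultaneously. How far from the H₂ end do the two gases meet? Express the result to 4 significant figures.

75.52 cm

Graham's law gives d_H₂/d_N₂ = rate_H₂/rate_N₂ = √(M_N₂/M_H₂) = √(28.02/2.02) = 3.724.
With d_H₂ + d_N₂ = 95.8 cm, d_N₂ = 95.8/(1 + 3.724) = 20.28 cm.
d_H₂ = 95.8 − 20.28 = 75.52 cm.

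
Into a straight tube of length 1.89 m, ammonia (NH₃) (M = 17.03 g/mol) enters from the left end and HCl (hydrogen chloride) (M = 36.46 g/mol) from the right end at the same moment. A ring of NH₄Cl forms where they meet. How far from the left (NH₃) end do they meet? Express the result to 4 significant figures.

1.123 m

Graham's law gives d_NH₃/d_HCl = rate_NH₃/rate_HCl = √(M_HCl/M_NH₃) = √(36.46/17.03) = 1.463.
With d_NH₃ + d_HCl = 1.89 m, d_HCl = 1.89/(1 + 1.463) = 0.7673 m.
d_NH₃ = 1.89 − 0.7673 = 1.123 m.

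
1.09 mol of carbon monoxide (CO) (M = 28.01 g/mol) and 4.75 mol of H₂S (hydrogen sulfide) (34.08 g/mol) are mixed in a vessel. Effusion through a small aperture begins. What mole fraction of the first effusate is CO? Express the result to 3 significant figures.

Effusion rate of each component ∝ n_i/√M_i (partial pressure × 1/√M).
x_CO(eff) = (n_CO/√M_CO) / (n_CO/√M_CO + n_H₂S/√M_H₂S)
= (1.09/√28.01) / (1.09/√28.01 + 4.75/√34.08) = 0.2060/(0.2060 + 0.8137) = 0.202.

0.202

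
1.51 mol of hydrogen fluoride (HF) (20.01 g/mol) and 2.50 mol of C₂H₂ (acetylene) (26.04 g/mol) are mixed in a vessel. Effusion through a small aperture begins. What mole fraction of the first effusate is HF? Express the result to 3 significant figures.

The effusion rate of species i is ∝ p_i/√M_i ∝ n_i/√M_i.
Mole fraction of HF in the effusate = (n_HF/√M_HF) / (n_HF/√M_HF + n_C₂H₂/√M_C₂H₂)
= (1.51/√20.01) / (1.51/√20.01 + 2.50/√26.04) = 0.3376/(0.3376 + 0.4899) = 0.408.

0.408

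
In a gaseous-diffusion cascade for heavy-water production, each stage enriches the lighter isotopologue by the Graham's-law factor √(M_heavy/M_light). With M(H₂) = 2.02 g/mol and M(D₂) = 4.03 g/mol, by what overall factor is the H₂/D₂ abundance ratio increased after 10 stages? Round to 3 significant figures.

Overall factor = α^10 with α = √(4.03/2.02), i.e. (4.03/2.02)^(10/2).
= 1.99505^5 = 31.6.

31.6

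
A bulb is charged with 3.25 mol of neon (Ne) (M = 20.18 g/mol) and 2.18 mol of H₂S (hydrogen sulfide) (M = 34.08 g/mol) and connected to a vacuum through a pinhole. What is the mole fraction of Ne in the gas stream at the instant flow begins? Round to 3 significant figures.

0.660

Each component's effusion rate ∝ (its partial pressure)·(1/√M) ∝ n_i/√M_i.
Mole fraction of Ne in the effusate = (n_Ne/√M_Ne) / (n_Ne/√M_Ne + n_H₂S/√M_H₂S)
= (3.25/√20.18) / (3.25/√20.18 + 2.18/√34.08) = 0.7235/(0.7235 + 0.3734) = 0.660.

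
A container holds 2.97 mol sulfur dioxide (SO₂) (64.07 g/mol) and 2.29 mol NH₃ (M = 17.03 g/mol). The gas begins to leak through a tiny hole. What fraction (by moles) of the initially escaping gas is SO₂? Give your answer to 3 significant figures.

Each component's effusion rate ∝ (its partial pressure)·(1/√M) ∝ n_i/√M_i.
So x_SO₂ in the escaping gas = (n_SO₂/√M_SO₂) / Σ(n_i/√M_i)
= (2.97/√64.07) / (2.97/√64.07 + 2.29/√17.03) = 0.3710/(0.3710 + 0.5549) = 0.401.

0.401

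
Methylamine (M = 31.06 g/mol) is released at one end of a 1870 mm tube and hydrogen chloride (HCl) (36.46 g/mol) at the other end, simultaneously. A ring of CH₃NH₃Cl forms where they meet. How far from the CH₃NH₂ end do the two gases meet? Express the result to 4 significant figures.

In equal time, each gas travels a distance ∝ its rate ∝ 1/√M, so d_CH₃NH₂/d_HCl = √(M_HCl/M_CH₃NH₂) = √(36.46/31.06) = 1.083.
With d_CH₃NH₂ + d_HCl = 1870 mm, d_HCl = 1870/(1 + 1.083) = 897.6 mm.
d_CH₃NH₂ = 1870 − 897.6 = 972.4 mm.

972.4 mm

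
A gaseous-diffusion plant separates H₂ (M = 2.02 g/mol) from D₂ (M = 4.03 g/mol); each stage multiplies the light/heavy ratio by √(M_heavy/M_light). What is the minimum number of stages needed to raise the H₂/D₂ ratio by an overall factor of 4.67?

5

Per stage α = (4.03/2.02)^(1/2) = 1.99505^0.5, giving ln α = 0.3453.
Need α^N ≥ 4.67 ⇒ N ≥ ln(4.67) / ln α = 1.541 / 0.3453 = 4.46.
Minimum whole number of stages: N = 5.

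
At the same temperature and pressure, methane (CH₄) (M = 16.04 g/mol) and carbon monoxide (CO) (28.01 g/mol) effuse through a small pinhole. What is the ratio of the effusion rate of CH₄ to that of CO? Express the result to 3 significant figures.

Using Graham's law: rate_CH₄/rate_CO = √(M_CO/M_CH₄) = √(28.01/16.04) = √1.746 = 1.32.

1.32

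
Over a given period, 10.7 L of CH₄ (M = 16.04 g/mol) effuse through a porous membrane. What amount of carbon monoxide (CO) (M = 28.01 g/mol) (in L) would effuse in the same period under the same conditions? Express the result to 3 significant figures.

By Graham's law, rate_CO/rate_CH₄ = √(M_CH₄/M_CO) = √(16.04/28.01) = √0.5727 = 0.7567.
So the volume for CO is 10.7 × 0.7567 = 8.10 L.

8.10 L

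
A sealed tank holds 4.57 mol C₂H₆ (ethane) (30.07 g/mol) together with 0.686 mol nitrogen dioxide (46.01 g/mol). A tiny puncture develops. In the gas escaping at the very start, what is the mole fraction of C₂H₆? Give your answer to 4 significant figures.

The effusion rate of species i is ∝ p_i/√M_i ∝ n_i/√M_i.
Mole fraction of C₂H₆ in the effusate = (n_C₂H₆/√M_C₂H₆) / (n_C₂H₆/√M_C₂H₆ + n_NO₂/√M_NO₂)
= (4.57/√30.07) / (4.57/√30.07 + 0.686/√46.01) = 0.8334/(0.8334 + 0.1011) = 0.8918.

0.8918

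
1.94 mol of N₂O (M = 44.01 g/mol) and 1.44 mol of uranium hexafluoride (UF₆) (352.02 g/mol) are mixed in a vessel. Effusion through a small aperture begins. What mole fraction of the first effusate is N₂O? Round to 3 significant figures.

The effusion rate of species i is ∝ p_i/√M_i ∝ n_i/√M_i.
So x_N₂O in the escaping gas = (n_N₂O/√M_N₂O) / Σ(n_i/√M_i)
= (1.94/√44.01) / (1.94/√44.01 + 1.44/√352.02) = 0.2924/(0.2924 + 0.07675) = 0.792.

0.792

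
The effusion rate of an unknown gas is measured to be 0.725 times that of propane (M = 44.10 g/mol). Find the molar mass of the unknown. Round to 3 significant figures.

83.9 g/mol

Using Graham's law: rate_X/rate_C₃H₈ = √(M_C₃H₈/M_X).
0.725 = √(44.10/M_X)
M_X = 44.10 / 0.725² = 44.10 / 0.5256 = 83.9 g/mol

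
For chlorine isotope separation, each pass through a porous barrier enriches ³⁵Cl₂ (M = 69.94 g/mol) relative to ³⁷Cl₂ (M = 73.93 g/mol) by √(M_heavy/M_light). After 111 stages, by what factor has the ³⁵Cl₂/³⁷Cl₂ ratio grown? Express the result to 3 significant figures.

The single-stage factor is √(M_heavy/M_light), so 111 stages give [√(73.93/69.94)]^111 = (73.93/69.94)^(111/2).
= 1.05705^(111/2) = 21.7.

21.7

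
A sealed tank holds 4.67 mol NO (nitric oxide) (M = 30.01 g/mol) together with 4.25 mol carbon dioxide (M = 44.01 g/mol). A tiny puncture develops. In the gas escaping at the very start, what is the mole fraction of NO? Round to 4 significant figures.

0.5709

Rate_i ∝ x_i/√M_i (Graham's law weighted by mole fraction), so the effusate composition follows n_i/√M_i.
Mole fraction of NO in the effusate = (n_NO/√M_NO) / (n_NO/√M_NO + n_CO₂/√M_CO₂)
= (4.67/√30.01) / (4.67/√30.01 + 4.25/√44.01) = 0.8525/(0.8525 + 0.6406) = 0.5709.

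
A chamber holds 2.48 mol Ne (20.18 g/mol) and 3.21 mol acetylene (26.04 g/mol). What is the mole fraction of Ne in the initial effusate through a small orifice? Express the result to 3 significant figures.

0.467

Effusion rate of each component ∝ n_i/√M_i (partial pressure × 1/√M).
x_Ne(eff) = (n_Ne/√M_Ne) / (n_Ne/√M_Ne + n_C₂H₂/√M_C₂H₂)
= (2.48/√20.18) / (2.48/√20.18 + 3.21/√26.04) = 0.5521/(0.5521 + 0.6290) = 0.467.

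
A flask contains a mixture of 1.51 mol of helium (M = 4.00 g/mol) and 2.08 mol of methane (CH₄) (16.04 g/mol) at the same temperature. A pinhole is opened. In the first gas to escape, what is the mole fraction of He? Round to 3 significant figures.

0.592

Each component's effusion rate ∝ (its partial pressure)·(1/√M) ∝ n_i/√M_i.
x_He(eff) = (n_He/√M_He) / (n_He/√M_He + n_CH₄/√M_CH₄)
= (1.51/√4.00) / (1.51/√4.00 + 2.08/√16.04) = 0.7550/(0.7550 + 0.5194) = 0.592.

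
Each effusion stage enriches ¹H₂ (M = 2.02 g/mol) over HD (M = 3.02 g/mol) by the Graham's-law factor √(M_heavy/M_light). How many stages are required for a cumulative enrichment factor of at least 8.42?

Single-stage factor α = √(3.02/2.02), so ln α = ½ ln(1.49505) = 0.2011.
Need α^N ≥ 8.42 ⇒ N ≥ ln(8.42) / ln α = 2.131 / 0.2011 = 10.60.
So at least 11 stages are needed.

11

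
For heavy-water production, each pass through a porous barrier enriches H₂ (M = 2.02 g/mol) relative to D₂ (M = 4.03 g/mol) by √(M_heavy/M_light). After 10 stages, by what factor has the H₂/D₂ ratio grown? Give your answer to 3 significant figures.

31.6

Each stage multiplies the ratio by α = √(4.03/2.02), so after 10 stages the overall factor is α^10 = (4.03/2.02)^(10/2).
= 1.99505^5 = 31.6.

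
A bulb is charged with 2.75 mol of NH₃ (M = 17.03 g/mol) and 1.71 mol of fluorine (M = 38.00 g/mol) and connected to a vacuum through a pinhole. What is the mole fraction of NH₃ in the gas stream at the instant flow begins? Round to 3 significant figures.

Each component's effusion rate ∝ (its partial pressure)·(1/√M) ∝ n_i/√M_i.
So x_NH₃ in the escaping gas = (n_NH₃/√M_NH₃) / Σ(n_i/√M_i)
= (2.75/√17.03) / (2.75/√17.03 + 1.71/√38.00) = 0.6664/(0.6664 + 0.2774) = 0.706.

0.706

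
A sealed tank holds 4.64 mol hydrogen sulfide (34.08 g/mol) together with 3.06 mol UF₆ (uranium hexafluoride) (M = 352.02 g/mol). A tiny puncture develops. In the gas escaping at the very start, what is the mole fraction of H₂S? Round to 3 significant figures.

0.830

Effusion rate of each component ∝ n_i/√M_i (partial pressure × 1/√M).
So x_H₂S in the escaping gas = (n_H₂S/√M_H₂S) / Σ(n_i/√M_i)
= (4.64/√34.08) / (4.64/√34.08 + 3.06/√352.02) = 0.7948/(0.7948 + 0.1631) = 0.830.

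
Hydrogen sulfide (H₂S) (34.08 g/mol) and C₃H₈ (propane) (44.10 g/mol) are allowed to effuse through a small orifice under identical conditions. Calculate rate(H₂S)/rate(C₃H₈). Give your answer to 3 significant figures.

From Graham's law, rate_H₂S/rate_C₃H₈ = √(M_C₃H₈/M_H₂S) = √(44.10/34.08) = √1.294 = 1.14.

1.14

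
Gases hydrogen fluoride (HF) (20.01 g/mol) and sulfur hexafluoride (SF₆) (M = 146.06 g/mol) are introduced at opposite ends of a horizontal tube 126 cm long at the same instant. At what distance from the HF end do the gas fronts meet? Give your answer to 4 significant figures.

91.96 cm

In equal time, each gas travels a distance ∝ its rate ∝ 1/√M, so d_HF/d_SF₆ = √(M_SF₆/M_HF) = √(146.06/20.01) = 2.702.
With d_HF + d_SF₆ = 126 cm, d_SF₆ = 126/(1 + 2.702) = 34.04 cm.
d_HF = 126 − 34.04 = 91.96 cm.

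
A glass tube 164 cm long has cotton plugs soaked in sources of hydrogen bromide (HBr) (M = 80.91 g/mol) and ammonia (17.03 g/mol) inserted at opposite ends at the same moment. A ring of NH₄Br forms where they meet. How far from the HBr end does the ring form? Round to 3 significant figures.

Graham's law gives d_HBr/d_NH₃ = rate_HBr/rate_NH₃ = √(M_NH₃/M_HBr) = √(17.03/80.91) = 0.4588.
With d_HBr + d_NH₃ = 164 cm, d_NH₃ = 164/(1 + 0.4588) = 112.4 cm.
d_HBr = 164 − 112.4 = 51.6 cm.

51.6 cm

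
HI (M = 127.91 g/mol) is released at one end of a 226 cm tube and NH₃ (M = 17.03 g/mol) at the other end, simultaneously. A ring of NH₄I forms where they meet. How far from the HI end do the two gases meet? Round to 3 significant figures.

60.4 cm

Distances travelled in equal time are proportional to diffusion rates, so d_HI/d_NH₃ = √(M_NH₃/M_HI) = √(17.03/127.91) = 0.3649.
With d_HI + d_NH₃ = 226 cm, d_NH₃ = 226/(1 + 0.3649) = 165.6 cm.
d_HI = 226 − 165.6 = 60.4 cm.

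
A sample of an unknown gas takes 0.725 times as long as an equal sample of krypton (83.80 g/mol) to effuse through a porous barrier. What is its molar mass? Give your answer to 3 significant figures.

44.0 g/mol

Graham's law gives t_X/t_Kr = √(M_X/M_Kr).
0.725 = √(M_X/83.80)
M_X = 83.80 × 0.725² = 83.80 × 0.5256 = 44.0 g/mol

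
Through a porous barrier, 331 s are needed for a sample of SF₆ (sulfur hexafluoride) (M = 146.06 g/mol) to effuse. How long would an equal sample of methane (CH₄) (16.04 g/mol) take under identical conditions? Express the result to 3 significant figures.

By Graham's law, t_CH₄/t_SF₆ = √(M_CH₄/M_SF₆) = √(16.04/146.06) = √0.1098 = 0.3314.
So the time for CH₄ is 331 × 0.3314 = 110 s.

110 s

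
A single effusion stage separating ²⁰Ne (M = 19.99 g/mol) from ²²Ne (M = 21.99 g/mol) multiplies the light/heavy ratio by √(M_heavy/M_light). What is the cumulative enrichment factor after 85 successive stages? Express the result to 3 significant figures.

Overall factor = α^85 with α = √(21.99/19.99), i.e. (21.99/19.99)^(85/2).
= 1.10005^(85/2) = 57.5.

57.5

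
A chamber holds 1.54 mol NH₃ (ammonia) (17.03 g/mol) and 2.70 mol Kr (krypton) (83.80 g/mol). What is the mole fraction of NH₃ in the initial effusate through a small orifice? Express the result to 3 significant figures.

0.559

Rate_i ∝ x_i/√M_i (Graham's law weighted by mole fraction), so the effusate composition follows n_i/√M_i.
So x_NH₃ in the escaping gas = (n_NH₃/√M_NH₃) / Σ(n_i/√M_i)
= (1.54/√17.03) / (1.54/√17.03 + 2.70/√83.80) = 0.3732/(0.3732 + 0.2949) = 0.559.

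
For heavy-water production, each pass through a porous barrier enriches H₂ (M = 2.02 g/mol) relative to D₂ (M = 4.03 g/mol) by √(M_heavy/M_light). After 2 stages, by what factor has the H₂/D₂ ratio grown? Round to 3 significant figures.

2.00

Overall factor = α^2 with α = √(4.03/2.02), i.e. (4.03/2.02)^(2/2).
= 1.99505^1 = 2.00.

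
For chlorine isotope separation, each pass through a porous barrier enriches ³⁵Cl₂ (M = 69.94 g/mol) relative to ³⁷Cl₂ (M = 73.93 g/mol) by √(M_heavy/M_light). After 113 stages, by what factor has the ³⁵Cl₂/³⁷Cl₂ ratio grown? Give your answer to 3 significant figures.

23.0

Overall factor = α^113 with α = √(73.93/69.94), i.e. (73.93/69.94)^(113/2).
= 1.05705^(113/2) = 23.0.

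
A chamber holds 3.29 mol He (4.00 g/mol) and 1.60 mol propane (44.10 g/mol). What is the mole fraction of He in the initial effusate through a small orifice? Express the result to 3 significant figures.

Effusion rate of each component ∝ n_i/√M_i (partial pressure × 1/√M).
So x_He in the escaping gas = (n_He/√M_He) / Σ(n_i/√M_i)
= (3.29/√4.00) / (3.29/√4.00 + 1.60/√44.10) = 1.645/(1.645 + 0.2409) = 0.872.

0.872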